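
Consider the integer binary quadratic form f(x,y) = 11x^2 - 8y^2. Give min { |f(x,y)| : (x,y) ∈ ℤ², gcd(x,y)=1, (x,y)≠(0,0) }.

descent: ρ → (-8,16,3)  [lands on river]
river: ρ → (3,14,-13)
river: ρ → (-13,12,4)
river: ρ → (4,12,-13)
river: ρ → (-13,14,3)
river: ρ → (3,16,-8)
closes: descent 1, river 6
min |a| on river = 3

3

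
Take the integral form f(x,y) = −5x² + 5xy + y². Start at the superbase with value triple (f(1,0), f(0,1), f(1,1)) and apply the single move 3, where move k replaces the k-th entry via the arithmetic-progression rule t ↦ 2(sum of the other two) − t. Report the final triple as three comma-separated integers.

start (-5,1,1) = (f(1,0),f(0,1),f(1,1))
replace slot 3: 2·((-5)+1) − 1 = -9 → (-5,1,-9)

-5,1,-9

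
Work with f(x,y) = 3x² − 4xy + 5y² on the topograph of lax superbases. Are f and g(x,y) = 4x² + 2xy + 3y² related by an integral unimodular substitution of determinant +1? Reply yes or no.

D₁ = -44, D₂ = -44
f: translate: b→2 (≡-4 mod 6), so (3,-4,5)→(3,2,4)
f: reduced (well bottom): (3,2,4) with a≤c, −a<b≤a
g: flip: (4,2,3)→(3,-2,4)
g: reduced (well bottom): (3,-2,4) with a≤c, −a<b≤a
reduced forms (3, 2, 4) vs (3, -2, 4) ⇒ inequivalent

no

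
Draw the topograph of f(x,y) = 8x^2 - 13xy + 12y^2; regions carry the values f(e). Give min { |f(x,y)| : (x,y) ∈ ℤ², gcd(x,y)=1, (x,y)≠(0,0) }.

translate: b→3 (≡-13 mod 16), so (8,-13,12)→(8,3,7)
flip: (8,3,7)→(7,-3,8)
reduced (well bottom): (7,-3,8) with a≤c, −a<b≤a
well minimum = a = 7

7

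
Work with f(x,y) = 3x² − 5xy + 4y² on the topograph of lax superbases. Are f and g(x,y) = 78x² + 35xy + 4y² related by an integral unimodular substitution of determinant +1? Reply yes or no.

D₁ = -23, D₂ = -23
f: translate: b→1 (≡-5 mod 6), so (3,-5,4)→(3,1,2)
f: flip: (3,1,2)→(2,-1,3)
f: reduced (well bottom): (2,-1,3) with a≤c, −a<b≤a
g: flip: (78,35,4)→(4,-35,78)
g: translate: b→-3 (≡-35 mod 8), so (4,-35,78)→(4,-3,2)
g: flip: (4,-3,2)→(2,3,4)
g: translate: b→-1 (≡3 mod 4), so (2,3,4)→(2,-1,3)
g: reduced (well bottom): (2,-1,3) with a≤c, −a<b≤a
reduced forms (2, -1, 3) vs (2, -1, 3) ⇒ equivalent

yes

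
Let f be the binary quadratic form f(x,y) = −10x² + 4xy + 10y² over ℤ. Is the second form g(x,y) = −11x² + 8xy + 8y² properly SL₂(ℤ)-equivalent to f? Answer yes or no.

D₁ = 416, D₂ = 416
river cycle of f (length 6): (10, 16, -4), (-4, 16, 10), (10, 4, -10), (-10, 16, 4), (4, 16, -10), (-10, 4, 10)
river cycle of g (length 6): (8, 8, -11), (-11, 14, 5), (5, 16, -8), (-8, 16, 5), (5, 14, -11), (-11, 8, 8)
cycles differ ⇒ inequivalent

no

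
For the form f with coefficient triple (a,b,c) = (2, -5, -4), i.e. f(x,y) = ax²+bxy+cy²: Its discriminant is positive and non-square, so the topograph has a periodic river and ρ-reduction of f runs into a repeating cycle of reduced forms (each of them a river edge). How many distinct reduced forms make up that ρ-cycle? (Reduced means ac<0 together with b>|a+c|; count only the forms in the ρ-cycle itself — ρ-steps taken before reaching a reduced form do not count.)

D = 57, ⌊√D⌋ = 7
descent: ρ → (-4,5,2)  [lands on river]
river: ρ → (2,7,-1)
river: ρ → (-1,7,2)
river: ρ → (2,5,-4)
river: ρ → (-4,3,3)
river: ρ → (3,3,-4)
ρ-cycle length = 6 (tail of 1 descent step not counted)

6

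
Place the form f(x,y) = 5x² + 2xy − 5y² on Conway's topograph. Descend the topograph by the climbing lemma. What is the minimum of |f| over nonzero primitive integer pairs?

river: ρ → (-5,8,2)
river: ρ → (2,8,-5)
river: ρ → (-5,2,5)
river: ρ → (5,8,-2)
river: ρ → (-2,8,5)
river: ρ → (5,2,-5)
closes: descent 0, river 6
min |a| on river = 2

2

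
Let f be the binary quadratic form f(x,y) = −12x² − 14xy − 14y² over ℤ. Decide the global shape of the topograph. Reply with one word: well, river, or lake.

D = b²−4ac = (-14)² − 4·(-12)·(-14) = -476
D < 0 ⇒ definite ⇒ every region one sign ⇒ single well

well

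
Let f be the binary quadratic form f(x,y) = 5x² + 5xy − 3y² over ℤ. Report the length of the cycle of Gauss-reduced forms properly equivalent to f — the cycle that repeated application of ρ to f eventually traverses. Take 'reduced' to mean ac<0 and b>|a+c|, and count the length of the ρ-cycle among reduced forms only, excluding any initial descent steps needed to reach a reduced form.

D = 85, ⌊√D⌋ = 9
river: ρ → (-3,7,3)
river: ρ → (3,5,-5)
river: ρ → (-5,5,3)
river: ρ → (3,7,-3)
river: ρ → (-3,5,5)
river: ρ → (5,5,-3)
ρ-cycle length = 6 (tail of 0 descent steps not counted)

6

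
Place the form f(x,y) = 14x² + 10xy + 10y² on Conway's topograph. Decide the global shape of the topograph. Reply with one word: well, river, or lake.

D = b²−4ac = 10² − 4·14·10 = -460
D < 0 ⇒ definite ⇒ every region one sign ⇒ single well

well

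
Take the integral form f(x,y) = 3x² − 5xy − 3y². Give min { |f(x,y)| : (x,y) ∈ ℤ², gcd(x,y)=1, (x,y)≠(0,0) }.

descent: ρ → (-3,5,3)  [lands on river]
river: ρ → (3,7,-1)
river: ρ → (-1,7,3)
river: ρ → (3,5,-3)
river: ρ → (-3,7,1)
river: ρ → (1,7,-3)
closes: descent 1, river 6
min |a| on river = 1

1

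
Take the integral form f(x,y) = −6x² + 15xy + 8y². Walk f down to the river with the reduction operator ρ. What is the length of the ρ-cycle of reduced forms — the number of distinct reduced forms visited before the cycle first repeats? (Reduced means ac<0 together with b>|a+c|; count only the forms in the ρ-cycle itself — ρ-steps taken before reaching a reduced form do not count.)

D = 417, ⌊√D⌋ = 20
river: ρ → (8,17,-4)
river: ρ → (-4,15,12)
river: ρ → (12,9,-7)
river: ρ → (-7,19,2)
river: ρ → (2,17,-16)
river: ρ → (-16,15,3)
river: ρ → (3,15,-16)
river: ρ → (-16,17,2)
river: ρ → (2,19,-7)
river: ρ → (-7,9,12)
river: ρ → (12,15,-4)
river: ρ → (-4,17,8)
river: ρ → (8,15,-6)
river: ρ → (-6,9,14)
river: ρ → (14,19,-1)
river: ρ → (-1,19,14)
river: ρ → (14,9,-6)
river: ρ → (-6,15,8)
ρ-cycle length = 18 (tail of 0 descent steps not counted)

18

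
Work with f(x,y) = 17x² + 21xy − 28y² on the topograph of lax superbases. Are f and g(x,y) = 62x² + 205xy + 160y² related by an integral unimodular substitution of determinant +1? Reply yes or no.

D₁ = 2345, D₂ = 2345
river cycle of f (length 14): (-28, 35, 10), (10, 45, -8), (-8, 35, 35), (35, 35, -8), (-8, 45, 10), (10, 35, -28), (-28, 21, 17), (17, 47, -2), (-2, 45, 40), (40, 35, -7), … (4 more)
river cycle of g (length 14): (17, 21, -28), (-28, 35, 10), (10, 45, -8), (-8, 35, 35), (35, 35, -8), (-8, 45, 10), (10, 35, -28), (-28, 21, 17), (17, 47, -2), (-2, 45, 40), … (4 more)
cycles coincide ⇒ equivalent

yes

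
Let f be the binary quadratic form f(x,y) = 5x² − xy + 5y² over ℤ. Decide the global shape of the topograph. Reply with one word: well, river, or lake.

D = b²−4ac = (-1)² − 4·5·5 = -99
D < 0 ⇒ definite ⇒ every region one sign ⇒ single well

well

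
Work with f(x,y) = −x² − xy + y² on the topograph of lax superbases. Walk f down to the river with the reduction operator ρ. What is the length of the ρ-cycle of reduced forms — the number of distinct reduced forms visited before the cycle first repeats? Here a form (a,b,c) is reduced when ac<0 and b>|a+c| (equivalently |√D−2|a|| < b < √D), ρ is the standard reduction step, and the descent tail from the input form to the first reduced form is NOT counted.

D = 5, ⌊√D⌋ = 2
descent: ρ → (1,1,-1)  [lands on river]
river: ρ → (-1,1,1)
ρ-cycle length = 2 (tail of 1 descent step not counted)

2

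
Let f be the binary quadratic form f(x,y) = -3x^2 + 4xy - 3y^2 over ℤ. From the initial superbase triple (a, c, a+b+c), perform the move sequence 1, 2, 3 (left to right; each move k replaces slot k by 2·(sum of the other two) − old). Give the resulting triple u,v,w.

start (-3,-3,-2) = (f(1,0),f(0,1),f(1,1))
replace slot 1: 2·((-3)+(-2)) − (-3) = -7 → (-7,-3,-2)
replace slot 2: 2·((-7)+(-2)) − (-3) = -15 → (-7,-15,-2)
replace slot 3: 2·((-7)+(-15)) − (-2) = -42 → (-7,-15,-42)

-7,-15,-42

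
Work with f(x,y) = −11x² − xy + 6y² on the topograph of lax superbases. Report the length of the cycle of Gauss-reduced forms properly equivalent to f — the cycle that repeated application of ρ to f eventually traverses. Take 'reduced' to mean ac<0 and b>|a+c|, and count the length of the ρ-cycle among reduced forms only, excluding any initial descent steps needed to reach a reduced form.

D = 265, ⌊√D⌋ = 16
descent: ρ → (6,13,-4)  [lands on river]
river: ρ → (-4,11,9)
river: ρ → (9,7,-6)
river: ρ → (-6,5,10)
river: ρ → (10,15,-1)
river: ρ → (-1,15,10)
river: ρ → (10,5,-6)
river: ρ → (-6,7,9)
river: ρ → (9,11,-4)
river: ρ → (-4,13,6)
river: ρ → (6,11,-6)
river: ρ → (-6,13,4)
river: ρ → (4,11,-9)
river: ρ → (-9,7,6)
river: ρ → (6,5,-10)
river: ρ → (-10,15,1)
river: ρ → (1,15,-10)
river: ρ → (-10,5,6)
river: ρ → (6,7,-9)
river: ρ → (-9,11,4)
river: ρ → (4,13,-6)
river: ρ → (-6,11,6)
ρ-cycle length = 22 (tail of 1 descent step not counted)

22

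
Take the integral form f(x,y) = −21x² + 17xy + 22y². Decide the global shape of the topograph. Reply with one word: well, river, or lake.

D = b²−4ac = 17² − 4·(-21)·22 = 2137
D > 0 non-square ⇒ indefinite ⇒ periodic river

river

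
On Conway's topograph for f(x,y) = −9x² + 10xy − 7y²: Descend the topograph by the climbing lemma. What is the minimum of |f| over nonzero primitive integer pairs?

translate: b→8 (≡-10 mod 18), so (9,-10,7)→(9,8,6)
flip: (9,8,6)→(6,-8,9)
translate: b→4 (≡-8 mod 12), so (6,-8,9)→(6,4,7)
reduced (well bottom): (6,4,7) with a≤c, −a<b≤a
well minimum |f| = |-6| = 6 (negative-definite)

6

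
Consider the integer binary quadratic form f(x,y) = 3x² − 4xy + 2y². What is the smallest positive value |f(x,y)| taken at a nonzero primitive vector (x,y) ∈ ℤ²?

translate: b→2 (≡-4 mod 6), so (3,-4,2)→(3,2,1)
flip: (3,2,1)→(1,-2,3)
translate: b→0 (≡-2 mod 2), so (1,-2,3)→(1,0,2)
reduced (well bottom): (1,0,2) with a≤c, −a<b≤a
well minimum = a = 1

1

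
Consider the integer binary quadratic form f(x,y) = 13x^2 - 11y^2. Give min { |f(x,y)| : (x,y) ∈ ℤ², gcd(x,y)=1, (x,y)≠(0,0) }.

descent: ρ → (-11,22,2)  [lands on river]
river: ρ → (2,22,-11)
closes: descent 1, river 2
min |a| on river = 2

2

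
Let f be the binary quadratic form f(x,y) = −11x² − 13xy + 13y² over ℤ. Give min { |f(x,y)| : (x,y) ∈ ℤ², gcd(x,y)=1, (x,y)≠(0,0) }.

descent: ρ → (13,13,-11)  [lands on river]
river: ρ → (-11,9,15)
river: ρ → (15,21,-5)
river: ρ → (-5,19,19)
river: ρ → (19,19,-5)
river: ρ → (-5,21,15)
river: ρ → (15,9,-11)
river: ρ → (-11,13,13)
closes: descent 1, river 8
min |a| on river = 5

5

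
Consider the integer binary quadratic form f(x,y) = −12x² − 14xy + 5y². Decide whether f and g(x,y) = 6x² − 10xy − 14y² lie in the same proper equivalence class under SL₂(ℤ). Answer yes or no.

D₁ = 436, D₂ = 436
river cycle of f (length 30): (5, 14, -12), (-12, 10, 7), (7, 18, -4), (-4, 14, 15), (15, 16, -3), (-3, 20, 3), (3, 16, -15), (-15, 14, 4), (4, 18, -7), (-7, 10, 12), … (20 more)
river cycle of g (length 14): (-14, 10, 6), (6, 14, -10), (-10, 6, 10), (10, 14, -6), (-6, 10, 14), (14, 18, -2), (-2, 18, 14), (14, 10, -6), (-6, 14, 10), (10, 6, -10), … (4 more)
cycles differ ⇒ inequivalent

no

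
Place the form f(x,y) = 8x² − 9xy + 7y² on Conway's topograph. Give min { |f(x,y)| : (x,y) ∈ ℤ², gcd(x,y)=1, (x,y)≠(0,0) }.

translate: b→7 (≡-9 mod 16), so (8,-9,7)→(8,7,6)
flip: (8,7,6)→(6,-7,8)
translate: b→5 (≡-7 mod 12), so (6,-7,8)→(6,5,7)
reduced (well bottom): (6,5,7) with a≤c, −a<b≤a
well minimum = a = 6

6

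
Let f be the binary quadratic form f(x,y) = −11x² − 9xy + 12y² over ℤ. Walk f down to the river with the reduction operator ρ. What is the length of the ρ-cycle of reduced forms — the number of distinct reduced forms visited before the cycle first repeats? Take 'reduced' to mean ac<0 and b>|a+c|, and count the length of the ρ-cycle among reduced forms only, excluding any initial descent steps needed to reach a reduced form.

D = 609, ⌊√D⌋ = 24
descent: ρ → (12,9,-11)  [lands on river]
river: ρ → (-11,13,10)
river: ρ → (10,7,-14)
river: ρ → (-14,21,3)
river: ρ → (3,21,-14)
river: ρ → (-14,7,10)
river: ρ → (10,13,-11)
river: ρ → (-11,9,12)
river: ρ → (12,15,-8)
river: ρ → (-8,17,10)
river: ρ → (10,23,-2)
river: ρ → (-2,21,21)
river: ρ → (21,21,-2)
river: ρ → (-2,23,10)
river: ρ → (10,17,-8)
river: ρ → (-8,15,12)
ρ-cycle length = 16 (tail of 1 descent step not counted)

16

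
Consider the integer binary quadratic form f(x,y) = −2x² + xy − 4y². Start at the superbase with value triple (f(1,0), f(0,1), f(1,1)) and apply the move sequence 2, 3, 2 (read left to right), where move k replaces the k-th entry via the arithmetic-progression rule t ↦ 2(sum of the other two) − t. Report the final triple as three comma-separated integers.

start (-2,-4,-5) = (f(1,0),f(0,1),f(1,1))
replace slot 2: 2·((-2)+(-5)) − (-4) = -10 → (-2,-10,-5)
replace slot 3: 2·((-2)+(-10)) − (-5) = -19 → (-2,-10,-19)
replace slot 2: 2·((-2)+(-19)) − (-10) = -32 → (-2,-32,-19)

-2,-32,-19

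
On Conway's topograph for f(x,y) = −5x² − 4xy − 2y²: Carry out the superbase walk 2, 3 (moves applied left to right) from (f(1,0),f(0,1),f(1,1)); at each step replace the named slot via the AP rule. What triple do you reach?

start (-5,-2,-11) = (f(1,0),f(0,1),f(1,1))
replace slot 2: 2·((-5)+(-11)) − (-2) = -30 → (-5,-30,-11)
replace slot 3: 2·((-5)+(-30)) − (-11) = -59 → (-5,-30,-59)

-5,-30,-59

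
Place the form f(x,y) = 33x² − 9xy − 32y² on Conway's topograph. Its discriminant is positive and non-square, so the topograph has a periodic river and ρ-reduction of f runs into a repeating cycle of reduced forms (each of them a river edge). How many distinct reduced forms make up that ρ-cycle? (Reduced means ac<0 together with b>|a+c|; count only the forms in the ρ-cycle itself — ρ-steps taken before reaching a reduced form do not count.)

D = 4305, ⌊√D⌋ = 65
descent: ρ → (-32,9,33)  [lands on river]
river: ρ → (33,57,-8)
river: ρ → (-8,55,40)
river: ρ → (40,25,-23)
river: ρ → (-23,21,42)
river: ρ → (42,63,-2)
river: ρ → (-2,65,10)
river: ρ → (10,55,-32)
ρ-cycle length = 8 (tail of 1 descent step not counted)

8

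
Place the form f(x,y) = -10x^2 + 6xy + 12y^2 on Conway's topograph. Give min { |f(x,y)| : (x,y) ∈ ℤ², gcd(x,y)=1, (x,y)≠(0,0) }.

river: ρ → (12,18,-4)
river: ρ → (-4,22,2)
river: ρ → (2,22,-4)
river: ρ → (-4,18,12)
river: ρ → (12,6,-10)
river: ρ → (-10,14,8)
river: ρ → (8,18,-6)
river: ρ → (-6,18,8)
river: ρ → (8,14,-10)
river: ρ → (-10,6,12)
closes: descent 0, river 10
min |a| on river = 2

2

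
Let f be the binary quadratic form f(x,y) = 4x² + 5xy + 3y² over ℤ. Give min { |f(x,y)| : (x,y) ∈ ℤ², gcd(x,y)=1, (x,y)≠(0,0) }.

translate: b→-3 (≡5 mod 8), so (4,5,3)→(4,-3,2)
flip: (4,-3,2)→(2,3,4)
translate: b→-1 (≡3 mod 4), so (2,3,4)→(2,-1,3)
reduced (well bottom): (2,-1,3) with a≤c, −a<b≤a
well minimum = a = 2

2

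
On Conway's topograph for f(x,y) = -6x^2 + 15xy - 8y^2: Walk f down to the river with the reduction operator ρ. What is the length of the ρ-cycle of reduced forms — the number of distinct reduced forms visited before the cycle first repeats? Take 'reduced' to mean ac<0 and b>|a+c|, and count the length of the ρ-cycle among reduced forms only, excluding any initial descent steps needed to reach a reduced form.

D = 33, ⌊√D⌋ = 5
descent: ρ → (-8,1,1)
descent: ρ → (1,5,-2)  [lands on river]
river: ρ → (-2,3,3)
river: ρ → (3,3,-2)
river: ρ → (-2,5,1)
ρ-cycle length = 4 (tail of 2 descent steps not counted)

4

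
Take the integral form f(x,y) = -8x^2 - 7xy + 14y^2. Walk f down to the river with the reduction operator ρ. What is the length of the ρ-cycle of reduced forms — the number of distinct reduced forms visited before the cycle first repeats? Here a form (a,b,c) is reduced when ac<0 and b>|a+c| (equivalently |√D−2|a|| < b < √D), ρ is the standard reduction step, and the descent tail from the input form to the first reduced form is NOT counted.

D = 497, ⌊√D⌋ = 22
descent: ρ → (14,7,-8)  [lands on river]
river: ρ → (-8,9,13)
river: ρ → (13,17,-4)
river: ρ → (-4,15,17)
river: ρ → (17,19,-2)
river: ρ → (-2,21,7)
river: ρ → (7,21,-2)
river: ρ → (-2,19,17)
river: ρ → (17,15,-4)
river: ρ → (-4,17,13)
river: ρ → (13,9,-8)
river: ρ → (-8,7,14)
river: ρ → (14,21,-1)
river: ρ → (-1,21,14)
ρ-cycle length = 14 (tail of 1 descent step not counted)

14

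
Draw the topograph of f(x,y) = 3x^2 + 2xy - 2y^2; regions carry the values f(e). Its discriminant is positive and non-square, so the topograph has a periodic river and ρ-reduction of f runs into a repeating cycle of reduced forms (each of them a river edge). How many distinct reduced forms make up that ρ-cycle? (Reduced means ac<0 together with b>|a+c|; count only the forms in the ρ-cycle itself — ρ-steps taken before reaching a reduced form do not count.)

D = 28, ⌊√D⌋ = 5
river: ρ → (-2,2,3)
river: ρ → (3,4,-1)
river: ρ → (-1,4,3)
river: ρ → (3,2,-2)
ρ-cycle length = 4 (tail of 0 descent steps not counted)

4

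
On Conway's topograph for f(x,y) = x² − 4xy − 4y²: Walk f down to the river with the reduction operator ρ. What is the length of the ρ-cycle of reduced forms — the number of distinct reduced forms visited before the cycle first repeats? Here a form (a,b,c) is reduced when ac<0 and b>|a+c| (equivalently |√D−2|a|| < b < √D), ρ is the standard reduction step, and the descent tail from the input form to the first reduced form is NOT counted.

D = 32, ⌊√D⌋ = 5
descent: ρ → (-4,4,1)  [lands on river]
river: ρ → (1,4,-4)
ρ-cycle length = 2 (tail of 1 descent step not counted)

2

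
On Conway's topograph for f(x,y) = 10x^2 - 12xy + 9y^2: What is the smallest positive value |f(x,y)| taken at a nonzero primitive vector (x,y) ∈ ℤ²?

translate: b→8 (≡-12 mod 20), so (10,-12,9)→(10,8,7)
flip: (10,8,7)→(7,-8,10)
translate: b→6 (≡-8 mod 14), so (7,-8,10)→(7,6,9)
reduced (well bottom): (7,6,9) with a≤c, −a<b≤a
well minimum = a = 7

7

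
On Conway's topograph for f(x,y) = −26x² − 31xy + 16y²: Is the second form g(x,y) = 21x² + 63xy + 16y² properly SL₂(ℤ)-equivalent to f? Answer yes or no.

D₁ = 2625, D₂ = 2625
river cycle of f (length 20): (16, 31, -26), (-26, 21, 21), (21, 21, -26), (-26, 31, 16), (16, 33, -24), (-24, 15, 25), (25, 35, -14), (-14, 49, 4), (4, 47, -26), (-26, 5, 25), … (10 more)
river cycle of g (length 20): (16, 33, -24), (-24, 15, 25), (25, 35, -14), (-14, 49, 4), (4, 47, -26), (-26, 5, 25), (25, 45, -6), (-6, 51, 1), (1, 51, -6), (-6, 45, 25), … (10 more)
cycles coincide ⇒ equivalent

yes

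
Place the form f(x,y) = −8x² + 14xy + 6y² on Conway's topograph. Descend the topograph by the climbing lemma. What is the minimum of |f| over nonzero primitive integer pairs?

river: ρ → (6,10,-12)
river: ρ → (-12,14,4)
river: ρ → (4,18,-4)
river: ρ → (-4,14,12)
river: ρ → (12,10,-6)
river: ρ → (-6,14,8)
river: ρ → (8,18,-2)
river: ρ → (-2,18,8)
river: ρ → (8,14,-6)
river: ρ → (-6,10,12)
river: ρ → (12,14,-4)
river: ρ → (-4,18,4)
river: ρ → (4,14,-12)
river: ρ → (-12,10,6)
river: ρ → (6,14,-8)
river: ρ → (-8,18,2)
river: ρ → (2,18,-8)
river: ρ → (-8,14,6)
closes: descent 0, river 18
min |a| on river = 2

2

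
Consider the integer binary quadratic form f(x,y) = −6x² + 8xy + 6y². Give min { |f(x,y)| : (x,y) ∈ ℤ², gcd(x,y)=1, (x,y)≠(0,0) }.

river: ρ → (6,4,-8)
river: ρ → (-8,12,2)
river: ρ → (2,12,-8)
river: ρ → (-8,4,6)
river: ρ → (6,8,-6)
river: ρ → (-6,4,8)
river: ρ → (8,12,-2)
river: ρ → (-2,12,8)
river: ρ → (8,4,-6)
river: ρ → (-6,8,6)
closes: descent 0, river 10
min |a| on river = 2

2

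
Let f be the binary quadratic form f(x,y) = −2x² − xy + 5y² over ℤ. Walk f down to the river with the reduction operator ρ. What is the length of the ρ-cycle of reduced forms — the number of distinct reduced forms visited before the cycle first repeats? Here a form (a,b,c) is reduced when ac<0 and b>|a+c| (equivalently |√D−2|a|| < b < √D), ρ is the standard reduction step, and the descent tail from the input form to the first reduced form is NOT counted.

D = 41, ⌊√D⌋ = 6
descent: ρ → (5,1,-2)
descent: ρ → (-2,3,4)  [lands on river]
river: ρ → (4,5,-1)
river: ρ → (-1,5,4)
river: ρ → (4,3,-2)
river: ρ → (-2,5,2)
river: ρ → (2,3,-4)
river: ρ → (-4,5,1)
river: ρ → (1,5,-4)
river: ρ → (-4,3,2)
river: ρ → (2,5,-2)
ρ-cycle length = 10 (tail of 2 descent steps not counted)

10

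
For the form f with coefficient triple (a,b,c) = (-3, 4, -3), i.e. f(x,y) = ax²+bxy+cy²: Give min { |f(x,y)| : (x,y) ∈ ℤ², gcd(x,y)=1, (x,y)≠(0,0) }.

translate: b→2 (≡-4 mod 6), so (3,-4,3)→(3,2,2)
flip: (3,2,2)→(2,-2,3)
translate: b→2 (≡-2 mod 4), so (2,-2,3)→(2,2,3)
reduced (well bottom): (2,2,3) with a≤c, −a<b≤a
well minimum |f| = |-2| = 2 (negative-definite)

2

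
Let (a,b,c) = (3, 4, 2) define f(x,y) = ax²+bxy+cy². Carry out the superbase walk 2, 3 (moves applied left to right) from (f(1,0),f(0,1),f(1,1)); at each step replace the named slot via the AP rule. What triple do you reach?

start (3,2,9) = (f(1,0),f(0,1),f(1,1))
replace slot 2: 2·(3+9) − 2 = 22 → (3,22,9)
replace slot 3: 2·(3+22) − 9 = 41 → (3,22,41)

3,22,41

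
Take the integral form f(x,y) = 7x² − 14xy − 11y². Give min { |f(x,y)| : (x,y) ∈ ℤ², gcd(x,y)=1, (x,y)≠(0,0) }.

descent: ρ → (-11,14,7)  [lands on river]
river: ρ → (7,14,-11)
river: ρ → (-11,8,10)
river: ρ → (10,12,-9)
river: ρ → (-9,6,13)
river: ρ → (13,20,-2)
river: ρ → (-2,20,13)
river: ρ → (13,6,-9)
river: ρ → (-9,12,10)
river: ρ → (10,8,-11)
closes: descent 1, river 10
min |a| on river = 2

2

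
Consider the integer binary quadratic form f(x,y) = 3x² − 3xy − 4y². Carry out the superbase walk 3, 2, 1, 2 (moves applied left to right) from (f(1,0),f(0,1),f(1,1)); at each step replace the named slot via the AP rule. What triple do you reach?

start (3,-4,-4) = (f(1,0),f(0,1),f(1,1))
replace slot 3: 2·(3+(-4)) − (-4) = 2 → (3,-4,2)
replace slot 2: 2·(3+2) − (-4) = 14 → (3,14,2)
replace slot 1: 2·(14+2) − 3 = 29 → (29,14,2)
replace slot 2: 2·(29+2) − 14 = 48 → (29,48,2)

29,48,2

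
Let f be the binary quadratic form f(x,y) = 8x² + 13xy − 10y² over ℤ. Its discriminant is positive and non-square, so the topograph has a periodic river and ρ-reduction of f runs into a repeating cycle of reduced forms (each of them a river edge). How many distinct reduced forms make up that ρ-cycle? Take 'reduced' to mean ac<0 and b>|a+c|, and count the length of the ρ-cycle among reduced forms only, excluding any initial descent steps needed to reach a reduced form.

D = 489, ⌊√D⌋ = 22
river: ρ → (-10,7,11)
river: ρ → (11,15,-6)
river: ρ → (-6,21,2)
river: ρ → (2,19,-16)
river: ρ → (-16,13,5)
river: ρ → (5,17,-10)
river: ρ → (-10,3,12)
river: ρ → (12,21,-1)
river: ρ → (-1,21,12)
river: ρ → (12,3,-10)
river: ρ → (-10,17,5)
river: ρ → (5,13,-16)
river: ρ → (-16,19,2)
river: ρ → (2,21,-6)
river: ρ → (-6,15,11)
river: ρ → (11,7,-10)
river: ρ → (-10,13,8)
river: ρ → (8,19,-4)
river: ρ → (-4,21,3)
river: ρ → (3,21,-4)
river: ρ → (-4,19,8)
river: ρ → (8,13,-10)
ρ-cycle length = 22 (tail of 0 descent steps not counted)

22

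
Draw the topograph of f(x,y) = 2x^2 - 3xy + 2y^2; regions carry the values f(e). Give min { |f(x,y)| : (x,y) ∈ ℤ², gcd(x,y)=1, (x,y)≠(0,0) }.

translate: b→1 (≡-3 mod 4), so (2,-3,2)→(2,1,1)
flip: (2,1,1)→(1,-1,2)
translate: b→1 (≡-1 mod 2), so (1,-1,2)→(1,1,2)
reduced (well bottom): (1,1,2) with a≤c, −a<b≤a
well minimum = a = 1

1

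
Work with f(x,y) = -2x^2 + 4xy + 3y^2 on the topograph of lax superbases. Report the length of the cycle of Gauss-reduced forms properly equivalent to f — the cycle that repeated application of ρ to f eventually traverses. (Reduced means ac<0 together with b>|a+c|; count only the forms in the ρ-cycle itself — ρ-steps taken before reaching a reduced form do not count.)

D = 40, ⌊√D⌋ = 6
river: ρ → (3,2,-3)
river: ρ → (-3,4,2)
river: ρ → (2,4,-3)
river: ρ → (-3,2,3)
river: ρ → (3,4,-2)
river: ρ → (-2,4,3)
ρ-cycle length = 6 (tail of 0 descent steps not counted)

6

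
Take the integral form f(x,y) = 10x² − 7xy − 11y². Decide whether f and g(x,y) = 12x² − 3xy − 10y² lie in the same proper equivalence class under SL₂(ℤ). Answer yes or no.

D₁ = 489, D₂ = 489
river cycle of f (length 22): (-11, 7, 10), (10, 13, -8), (-8, 19, 4), (4, 21, -3), (-3, 21, 4), (4, 19, -8), (-8, 13, 10), (10, 7, -11), (-11, 15, 6), (6, 21, -2), … (12 more)
river cycle of g (length 22): (-10, 3, 12), (12, 21, -1), (-1, 21, 12), (12, 3, -10), (-10, 17, 5), (5, 13, -16), (-16, 19, 2), (2, 21, -6), (-6, 15, 11), (11, 7, -10), … (12 more)
cycles differ ⇒ inequivalent

no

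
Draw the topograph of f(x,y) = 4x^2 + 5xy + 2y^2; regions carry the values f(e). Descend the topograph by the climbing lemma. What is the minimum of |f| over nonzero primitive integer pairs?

translate: b→-3 (≡5 mod 8), so (4,5,2)→(4,-3,1)
flip: (4,-3,1)→(1,3,4)
translate: b→1 (≡3 mod 2), so (1,3,4)→(1,1,2)
reduced (well bottom): (1,1,2) with a≤c, −a<b≤a
well minimum = a = 1

1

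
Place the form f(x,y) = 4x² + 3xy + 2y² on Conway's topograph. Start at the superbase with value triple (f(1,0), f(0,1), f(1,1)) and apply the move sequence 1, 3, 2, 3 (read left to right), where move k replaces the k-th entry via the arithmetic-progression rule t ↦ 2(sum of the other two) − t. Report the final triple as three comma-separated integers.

start (4,2,9) = (f(1,0),f(0,1),f(1,1))
replace slot 1: 2·(2+9) − 4 = 18 → (18,2,9)
replace slot 3: 2·(18+2) − 9 = 31 → (18,2,31)
replace slot 2: 2·(18+31) − 2 = 96 → (18,96,31)
replace slot 3: 2·(18+96) − 31 = 197 → (18,96,197)

18,96,197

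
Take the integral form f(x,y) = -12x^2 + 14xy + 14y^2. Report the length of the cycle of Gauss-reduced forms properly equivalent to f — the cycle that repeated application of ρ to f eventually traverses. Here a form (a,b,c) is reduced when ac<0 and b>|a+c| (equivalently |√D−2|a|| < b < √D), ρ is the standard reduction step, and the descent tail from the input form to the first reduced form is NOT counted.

D = 868, ⌊√D⌋ = 29
river: ρ → (14,14,-12)
river: ρ → (-12,10,16)
river: ρ → (16,22,-6)
river: ρ → (-6,26,8)
river: ρ → (8,22,-12)
river: ρ → (-12,26,4)
river: ρ → (4,22,-24)
river: ρ → (-24,26,2)
river: ρ → (2,26,-24)
river: ρ → (-24,22,4)
river: ρ → (4,26,-12)
river: ρ → (-12,22,8)
river: ρ → (8,26,-6)
river: ρ → (-6,22,16)
river: ρ → (16,10,-12)
river: ρ → (-12,14,14)
ρ-cycle length = 16 (tail of 0 descent steps not counted)

16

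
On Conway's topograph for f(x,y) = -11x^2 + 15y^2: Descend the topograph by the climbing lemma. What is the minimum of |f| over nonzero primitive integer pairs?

descent: ρ → (15,0,-11)
descent: ρ → (-11,22,4)  [lands on river]
river: ρ → (4,18,-21)
river: ρ → (-21,24,1)
river: ρ → (1,24,-21)
river: ρ → (-21,18,4)
river: ρ → (4,22,-11)
closes: descent 2, river 6
min |a| on river = 1

1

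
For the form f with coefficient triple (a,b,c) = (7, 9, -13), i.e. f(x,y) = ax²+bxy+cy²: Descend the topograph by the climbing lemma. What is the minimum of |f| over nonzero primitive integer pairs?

river: ρ → (-13,17,3)
river: ρ → (3,19,-7)
river: ρ → (-7,9,13)
river: ρ → (13,17,-3)
river: ρ → (-3,19,7)
river: ρ → (7,9,-13)
closes: descent 0, river 6
min |a| on river = 3

3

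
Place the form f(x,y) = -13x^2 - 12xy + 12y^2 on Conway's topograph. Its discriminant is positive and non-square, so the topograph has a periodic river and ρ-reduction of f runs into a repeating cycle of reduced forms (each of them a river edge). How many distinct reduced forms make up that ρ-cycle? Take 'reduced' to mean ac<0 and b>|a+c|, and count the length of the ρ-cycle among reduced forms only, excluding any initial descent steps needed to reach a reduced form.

D = 768, ⌊√D⌋ = 27
descent: ρ → (12,12,-13)  [lands on river]
river: ρ → (-13,14,11)
river: ρ → (11,8,-16)
river: ρ → (-16,24,3)
river: ρ → (3,24,-16)
river: ρ → (-16,8,11)
river: ρ → (11,14,-13)
river: ρ → (-13,12,12)
ρ-cycle length = 8 (tail of 1 descent step not counted)

8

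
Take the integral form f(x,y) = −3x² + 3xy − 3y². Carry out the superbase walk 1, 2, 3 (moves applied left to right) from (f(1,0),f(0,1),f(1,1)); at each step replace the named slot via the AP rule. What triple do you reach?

start (-3,-3,-3) = (f(1,0),f(0,1),f(1,1))
replace slot 1: 2·((-3)+(-3)) − (-3) = -9 → (-9,-3,-3)
replace slot 2: 2·((-9)+(-3)) − (-3) = -21 → (-9,-21,-3)
replace slot 3: 2·((-9)+(-21)) − (-3) = -57 → (-9,-21,-57)

-9,-21,-57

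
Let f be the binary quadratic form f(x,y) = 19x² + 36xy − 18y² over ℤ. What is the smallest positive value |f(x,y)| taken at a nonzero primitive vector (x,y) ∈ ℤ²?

river: ρ → (-18,36,19)
river: ρ → (19,40,-14)
river: ρ → (-14,44,13)
river: ρ → (13,34,-29)
river: ρ → (-29,24,18)
river: ρ → (18,48,-5)
river: ρ → (-5,42,45)
river: ρ → (45,48,-2)
river: ρ → (-2,48,45)
river: ρ → (45,42,-5)
river: ρ → (-5,48,18)
river: ρ → (18,24,-29)
river: ρ → (-29,34,13)
river: ρ → (13,44,-14)
river: ρ → (-14,40,19)
river: ρ → (19,36,-18)
closes: descent 0, river 16
min |a| on river = 2

2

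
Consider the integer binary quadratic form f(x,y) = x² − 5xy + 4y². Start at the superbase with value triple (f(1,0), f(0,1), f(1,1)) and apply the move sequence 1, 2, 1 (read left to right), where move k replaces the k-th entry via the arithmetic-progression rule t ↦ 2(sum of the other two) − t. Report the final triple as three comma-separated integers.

start (1,4,0) = (f(1,0),f(0,1),f(1,1))
replace slot 1: 2·(4+0) − 1 = 7 → (7,4,0)
replace slot 2: 2·(7+0) − 4 = 10 → (7,10,0)
replace slot 1: 2·(10+0) − 7 = 13 → (13,10,0)

13,10,0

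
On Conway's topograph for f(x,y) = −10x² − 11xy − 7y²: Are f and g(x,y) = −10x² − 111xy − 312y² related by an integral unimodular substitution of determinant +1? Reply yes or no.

D₁ = -159, D₂ = -159
f is negative-definite; reduce −f:
−f: translate: b→-9 (≡11 mod 20), so (10,11,7)→(10,-9,6)
−f: flip: (10,-9,6)→(6,9,10)
−f: translate: b→-3 (≡9 mod 12), so (6,9,10)→(6,-3,7)
−f: reduced (well bottom): (6,-3,7) with a≤c, −a<b≤a
flip sign back: reduced form of f is (-6,3,-7)
g is negative-definite; reduce −g:
−g: translate: b→-9 (≡111 mod 20), so (10,111,312)→(10,-9,6)
−g: flip: (10,-9,6)→(6,9,10)
−g: translate: b→-3 (≡9 mod 12), so (6,9,10)→(6,-3,7)
−g: reduced (well bottom): (6,-3,7) with a≤c, −a<b≤a
flip sign back: reduced form of g is (-6,3,-7)
reduced forms (-6, 3, -7) vs (-6, 3, -7) ⇒ equivalent

yes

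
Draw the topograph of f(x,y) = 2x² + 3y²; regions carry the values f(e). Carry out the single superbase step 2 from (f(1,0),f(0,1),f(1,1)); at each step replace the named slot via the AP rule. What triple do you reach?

start (2,3,5) = (f(1,0),f(0,1),f(1,1))
replace slot 2: 2·(2+5) − 3 = 11 → (2,11,5)

2,11,5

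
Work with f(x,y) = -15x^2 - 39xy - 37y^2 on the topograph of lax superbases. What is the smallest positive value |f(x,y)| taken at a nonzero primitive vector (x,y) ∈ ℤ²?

translate: b→9 (≡39 mod 30), so (15,39,37)→(15,9,13)
flip: (15,9,13)→(13,-9,15)
reduced (well bottom): (13,-9,15) with a≤c, −a<b≤a
well minimum |f| = |-13| = 13 (negative-definite)

13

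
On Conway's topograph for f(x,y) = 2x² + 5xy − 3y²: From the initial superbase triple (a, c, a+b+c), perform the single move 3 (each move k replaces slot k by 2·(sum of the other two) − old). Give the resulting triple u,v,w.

start (2,-3,4) = (f(1,0),f(0,1),f(1,1))
replace slot 3: 2·(2+(-3)) − 4 = -6 → (2,-3,-6)

2,-3,-6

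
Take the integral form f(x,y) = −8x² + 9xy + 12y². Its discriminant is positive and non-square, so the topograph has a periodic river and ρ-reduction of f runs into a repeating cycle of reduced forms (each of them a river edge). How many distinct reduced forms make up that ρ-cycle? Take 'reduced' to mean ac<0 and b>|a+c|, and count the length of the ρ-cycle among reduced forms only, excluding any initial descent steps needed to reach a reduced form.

D = 465, ⌊√D⌋ = 21
river: ρ → (12,15,-5)
river: ρ → (-5,15,12)
river: ρ → (12,9,-8)
river: ρ → (-8,7,13)
river: ρ → (13,19,-2)
river: ρ → (-2,21,3)
river: ρ → (3,21,-2)
river: ρ → (-2,19,13)
river: ρ → (13,7,-8)
river: ρ → (-8,9,12)
ρ-cycle length = 10 (tail of 0 descent steps not counted)

10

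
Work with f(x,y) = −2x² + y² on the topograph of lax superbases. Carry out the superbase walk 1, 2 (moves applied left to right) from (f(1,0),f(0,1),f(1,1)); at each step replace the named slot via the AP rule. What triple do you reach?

start (-2,1,-1) = (f(1,0),f(0,1),f(1,1))
replace slot 1: 2·(1+(-1)) − (-2) = 2 → (2,1,-1)
replace slot 2: 2·(2+(-1)) − 1 = 1 → (2,1,-1)

2,1,-1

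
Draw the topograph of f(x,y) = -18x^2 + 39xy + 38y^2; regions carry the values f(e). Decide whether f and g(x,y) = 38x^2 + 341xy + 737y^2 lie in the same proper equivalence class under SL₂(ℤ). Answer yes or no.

D₁ = 4257, D₂ = 4257
river cycle of f (length 12): (38, 37, -19), (-19, 39, 36), (36, 33, -22), (-22, 55, 14), (14, 57, -18), (-18, 51, 23), (23, 41, -28), (-28, 15, 36), (36, 57, -7), (-7, 55, 44), … (2 more)
river cycle of g (length 12): (38, 37, -19), (-19, 39, 36), (36, 33, -22), (-22, 55, 14), (14, 57, -18), (-18, 51, 23), (23, 41, -28), (-28, 15, 36), (36, 57, -7), (-7, 55, 44), … (2 more)
cycles coincide ⇒ equivalent

yes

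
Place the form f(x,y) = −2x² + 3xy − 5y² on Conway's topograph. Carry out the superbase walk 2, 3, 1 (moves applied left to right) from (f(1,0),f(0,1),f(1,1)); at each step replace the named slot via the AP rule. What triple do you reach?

start (-2,-5,-4) = (f(1,0),f(0,1),f(1,1))
replace slot 2: 2·((-2)+(-4)) − (-5) = -7 → (-2,-7,-4)
replace slot 3: 2·((-2)+(-7)) − (-4) = -14 → (-2,-7,-14)
replace slot 1: 2·((-7)+(-14)) − (-2) = -40 → (-40,-7,-14)

-40,-7,-14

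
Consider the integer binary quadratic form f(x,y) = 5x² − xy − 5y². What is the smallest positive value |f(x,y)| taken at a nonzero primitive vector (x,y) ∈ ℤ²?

descent: ρ → (-5,1,5)  [lands on river]
river: ρ → (5,9,-1)
river: ρ → (-1,9,5)
river: ρ → (5,1,-5)
river: ρ → (-5,9,1)
river: ρ → (1,9,-5)
closes: descent 1, river 6
min |a| on river = 1

1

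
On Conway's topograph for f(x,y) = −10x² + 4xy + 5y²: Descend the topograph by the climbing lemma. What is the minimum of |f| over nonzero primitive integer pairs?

descent: ρ → (5,6,-9)  [lands on river]
river: ρ → (-9,12,2)
river: ρ → (2,12,-9)
river: ρ → (-9,6,5)
river: ρ → (5,14,-1)
river: ρ → (-1,14,5)
closes: descent 1, river 6
min |a| on river = 1

1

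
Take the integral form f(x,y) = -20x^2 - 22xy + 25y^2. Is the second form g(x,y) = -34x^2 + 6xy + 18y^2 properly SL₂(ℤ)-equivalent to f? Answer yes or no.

D₁ = 2484, D₂ = 2484
river cycle of f (length 10): (25, 22, -20), (-20, 18, 27), (27, 36, -11), (-11, 30, 36), (36, 42, -5), (-5, 48, 9), (9, 42, -20), (-20, 38, 13), (13, 40, -17), (-17, 28, 25)
river cycle of g (length 4): (18, 30, -22), (-22, 14, 26), (26, 38, -10), (-10, 42, 18)
cycles differ ⇒ inequivalent

no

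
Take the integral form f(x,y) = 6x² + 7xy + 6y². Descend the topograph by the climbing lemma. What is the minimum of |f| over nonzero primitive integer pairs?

translate: b→-5 (≡7 mod 12), so (6,7,6)→(6,-5,5)
flip: (6,-5,5)→(5,5,6)
reduced (well bottom): (5,5,6) with a≤c, −a<b≤a
well minimum = a = 5

5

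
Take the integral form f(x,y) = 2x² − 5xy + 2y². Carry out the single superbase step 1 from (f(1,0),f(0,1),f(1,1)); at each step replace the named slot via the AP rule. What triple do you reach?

start (2,2,-1) = (f(1,0),f(0,1),f(1,1))
replace slot 1: 2·(2+(-1)) − 2 = 0 → (0,2,-1)

0,2,-1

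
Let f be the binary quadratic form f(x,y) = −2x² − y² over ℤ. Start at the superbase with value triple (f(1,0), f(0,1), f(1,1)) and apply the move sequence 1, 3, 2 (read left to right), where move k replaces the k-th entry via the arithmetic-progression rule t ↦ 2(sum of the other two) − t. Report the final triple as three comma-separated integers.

start (-2,-1,-3) = (f(1,0),f(0,1),f(1,1))
replace slot 1: 2·((-1)+(-3)) − (-2) = -6 → (-6,-1,-3)
replace slot 3: 2·((-6)+(-1)) − (-3) = -11 → (-6,-1,-11)
replace slot 2: 2·((-6)+(-11)) − (-1) = -33 → (-6,-33,-11)

-6,-33,-11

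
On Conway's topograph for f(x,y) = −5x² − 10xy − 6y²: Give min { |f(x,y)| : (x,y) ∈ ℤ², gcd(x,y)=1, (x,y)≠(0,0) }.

translate: b→0 (≡10 mod 10), so (5,10,6)→(5,0,1)
flip: (5,0,1)→(1,0,5)
reduced (well bottom): (1,0,5) with a≤c, −a<b≤a
well minimum |f| = |-1| = 1 (negative-definite)

1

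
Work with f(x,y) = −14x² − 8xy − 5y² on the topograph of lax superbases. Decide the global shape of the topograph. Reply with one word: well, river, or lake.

D = b²−4ac = (-8)² − 4·(-14)·(-5) = -216
D < 0 ⇒ definite ⇒ every region one sign ⇒ single well

well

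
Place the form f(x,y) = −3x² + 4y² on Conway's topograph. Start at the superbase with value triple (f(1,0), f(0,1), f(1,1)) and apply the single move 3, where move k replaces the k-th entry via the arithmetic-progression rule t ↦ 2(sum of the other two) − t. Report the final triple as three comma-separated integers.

start (-3,4,1) = (f(1,0),f(0,1),f(1,1))
replace slot 3: 2·((-3)+4) − 1 = 1 → (-3,4,1)

-3,4,1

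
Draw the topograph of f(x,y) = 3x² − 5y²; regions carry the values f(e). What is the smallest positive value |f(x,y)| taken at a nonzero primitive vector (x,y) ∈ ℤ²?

descent: ρ → (-5,0,3)
descent: ρ → (3,6,-2)  [lands on river]
river: ρ → (-2,6,3)
closes: descent 2, river 2
min |a| on river = 2

2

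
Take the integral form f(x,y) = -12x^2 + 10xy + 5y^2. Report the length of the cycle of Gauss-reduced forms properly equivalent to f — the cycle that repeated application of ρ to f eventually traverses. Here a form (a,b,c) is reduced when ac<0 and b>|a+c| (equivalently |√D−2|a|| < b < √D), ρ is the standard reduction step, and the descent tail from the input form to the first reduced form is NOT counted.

D = 340, ⌊√D⌋ = 18
river: ρ → (5,10,-12)
river: ρ → (-12,14,3)
river: ρ → (3,16,-7)
river: ρ → (-7,12,7)
river: ρ → (7,16,-3)
river: ρ → (-3,14,12)
river: ρ → (12,10,-5)
river: ρ → (-5,10,12)
river: ρ → (12,14,-3)
river: ρ → (-3,16,7)
river: ρ → (7,12,-7)
river: ρ → (-7,16,3)
river: ρ → (3,14,-12)
river: ρ → (-12,10,5)
ρ-cycle length = 14 (tail of 0 descent steps not counted)

14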